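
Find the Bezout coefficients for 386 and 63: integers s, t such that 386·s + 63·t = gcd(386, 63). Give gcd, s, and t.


Euclidean algorithm on (386, 63) — divide until remainder is 0:
  386 = 6 · 63 + 8
  63 = 7 · 8 + 7
  8 = 1 · 7 + 1
  7 = 7 · 1 + 0
gcd(386, 63) = 1.
Track Bezout coefficients alongside the remainders: start with r₀ = 386 = a·1 + b·0 (s = 1, t = 0) and r₁ = 63 = a·0 + b·1 (s = 0, t = 1); each new remainder r_{k+1} = r_{k-1} − q_k·r_k inherits s_{k+1} = s_{k-1} − q_k·s_k, t_{k+1} = t_{k-1} − q_k·t_k, so r_k = a·s_k + b·t_k at every step:
  q = 6: r = 8, s = 1 − 6·0 = 1, t = 0 − 6·1 = -6  (check: 386·1 + 63·(-6) = 8)
  q = 7: r = 7, s = 0 − 7·1 = -7, t = 1 − 7·(-6) = 43  (check: 386·(-7) + 63·43 = 7)
  q = 1: r = 1, s = 1 − 1·(-7) = 8, t = -6 − 1·43 = -49  (check: 386·8 + 63·(-49) = 1)
The row with r = 1 (the gcd) gives the Bezout coefficients s = 8, t = -49.
Result: 386 · (8) + 63 · (-49) = 1.

gcd(386, 63) = 1; s = 8, t = -49 (check: 386·8 + 63·(-49) = 1).


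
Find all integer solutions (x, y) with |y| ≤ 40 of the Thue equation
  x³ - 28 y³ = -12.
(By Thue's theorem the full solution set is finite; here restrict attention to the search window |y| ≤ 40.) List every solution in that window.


The equation is x³ - 28y³ = -12. For fixed y, x³ = 28·y³ − 12, so a solution requires the RHS to be a perfect cube.
Strategy: iterate y from -40 to 40, compute RHS = 28·y³ − 12, and check whether it is a (positive or negative) perfect cube.
Check small values of y:
  y = 0: RHS = -12 is not a perfect cube.
  y = 1: RHS = 16 is not a perfect cube.
  y = -1: RHS = -40 is not a perfect cube.
  y = 2: RHS = 212 is not a perfect cube.
  y = -2: RHS = -236 is not a perfect cube.
  y = 3: RHS = 744 is not a perfect cube.
  y = -3: RHS = -768 is not a perfect cube.
Continuing the search up to |y| = 40 finds no solutions either.
No (x, y) in the scanned range satisfies the equation.

No integer solutions with |y| ≤ 40.


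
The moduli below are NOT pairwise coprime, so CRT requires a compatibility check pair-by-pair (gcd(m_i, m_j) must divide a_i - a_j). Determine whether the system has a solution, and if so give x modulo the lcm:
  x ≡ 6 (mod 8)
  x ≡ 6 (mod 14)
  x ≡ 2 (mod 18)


Moduli 8, 14, 18 are not pairwise coprime, so CRT works modulo lcm(m_i) when all pairwise compatibility conditions hold.
Pairwise compatibility: gcd(m_i, m_j) must divide a_i - a_j for every pair.
Merge one congruence at a time:
  Start: x ≡ 6 (mod 8).
  Combine with x ≡ 6 (mod 14): gcd(8, 14) = 2; 6 - 6 = 0, which IS divisible by 2, so compatible.
    Write x = 6 + 8·t and substitute into x ≡ 6 (mod 14): 8·t ≡ 6 − 6 = 0 (mod 14).
    Divide the congruence (and modulus) by g = 2: 4·t ≡ 0 (mod 7).
    The inverse of 4 mod 7 is 2 (since 4·2 = 8 = 1·7 + 1), so t ≡ 2·0 = 0 ≡ 0 (mod 7).
    Then x = 6 + 8·0 = 6, valid modulo lcm(8, 14) = 56: x ≡ 6 (mod 56).
  Combine with x ≡ 2 (mod 18): gcd(56, 18) = 2; 2 - 6 = -4, which IS divisible by 2, so compatible.
    Write x = 6 + 56·t and substitute into x ≡ 2 (mod 18): 56·t ≡ 2 − 6 = -4 (mod 18).
    Divide the congruence (and modulus) by g = 2: 28·t ≡ -2 (mod 9).
    Reduce coefficients mod 9: 1·t ≡ 7 (mod 9).
    So t ≡ 7 (mod 9).
    Then x = 6 + 56·7 = 398, valid modulo lcm(56, 18) = 504: x ≡ 398 (mod 504).
Verify: 398 mod 8 = 6, 398 mod 14 = 6, 398 mod 18 = 2.

x ≡ 398 (mod 504).


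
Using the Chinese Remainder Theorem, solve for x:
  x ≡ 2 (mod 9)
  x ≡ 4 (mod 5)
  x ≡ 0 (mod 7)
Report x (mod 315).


Moduli 9, 5, 7 are pairwise coprime; by CRT there is a unique solution modulo M = 9 · 5 · 7 = 315.
Solve pairwise, accumulating the modulus:
  Start with x ≡ 2 (mod 9).
  Combine with x ≡ 4 (mod 5): since gcd(9, 5) = 1, we get a unique residue mod 45.
    Write x = 2 + 9·t and substitute into x ≡ 4 (mod 5): 9·t ≡ 4 − 2 = 2 (mod 5).
    Reduce coefficients mod 5: 4·t ≡ 2 (mod 5).
    The inverse of 4 mod 5 is 4 (since 4·4 = 16 = 3·5 + 1), so t ≡ 4·2 = 8 ≡ 3 (mod 5).
    Then x = 2 + 9·3 = 29, valid modulo lcm(9, 5) = 45: x ≡ 29 (mod 45).
  Combine with x ≡ 0 (mod 7): since gcd(45, 7) = 1, we get a unique residue mod 315.
    Write x = 29 + 45·t and substitute into x ≡ 0 (mod 7): 45·t ≡ 0 − 29 = -29 (mod 7).
    Reduce coefficients mod 7: 3·t ≡ 6 (mod 7).
    The inverse of 3 mod 7 is 5 (since 3·5 = 15 = 2·7 + 1), so t ≡ 5·6 = 30 ≡ 2 (mod 7).
    Then x = 29 + 45·2 = 119, valid modulo lcm(45, 7) = 315: x ≡ 119 (mod 315).
Verify: 119 mod 9 = 2 ✓, 119 mod 5 = 4 ✓, 119 mod 7 = 0 ✓.

x ≡ 119 (mod 315).


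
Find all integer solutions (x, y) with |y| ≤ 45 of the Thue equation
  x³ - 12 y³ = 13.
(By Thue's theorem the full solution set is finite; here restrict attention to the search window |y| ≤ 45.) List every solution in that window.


The equation is x³ - 12y³ = 13. For fixed y, x³ = 12·y³ + 13, so a solution requires the RHS to be a perfect cube.
Strategy: iterate y from -45 to 45, compute RHS = 12·y³ + 13, and check whether it is a (positive or negative) perfect cube.
Check small values of y:
  y = 0: RHS = 13 is not a perfect cube.
  y = 1: RHS = 25 is not a perfect cube.
  y = -1: RHS = 1 = (1)³ ⇒ x = 1 works.
  y = 2: RHS = 109 is not a perfect cube.
  y = -2: RHS = -83 is not a perfect cube.
  y = 3: RHS = 337 is not a perfect cube.
  y = -3: RHS = -311 is not a perfect cube.
Continuing the search up to |y| = 45 finds no further solutions beyond those listed.
Collected solutions: (1, -1).

Solutions (with |y| ≤ 45): (1, -1).


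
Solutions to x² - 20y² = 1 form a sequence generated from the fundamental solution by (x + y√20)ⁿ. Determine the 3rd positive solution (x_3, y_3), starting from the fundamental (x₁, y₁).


Step 1: Find the fundamental solution (x₁, y₁) of x² - 20y² = 1.
  Expand √20 as a continued fraction. a₀ = ⌊√20⌋ = 4; iterate m_{k+1} = d_k·a_k − m_k, d_{k+1} = (20 − m_{k+1}²)/d_k, a_{k+1} = ⌊(a₀ + m_{k+1})/d_{k+1}⌋ (starting m₀ = 0, d₀ = 1), with convergents p_k = a_k·p_{k-1} + p_{k-2}, q_k = a_k·q_{k-1} + q_{k-2} (p₋₁ = 1, q₋₁ = 0):
  k = 0: a₀ = 4; p₀/q₀ = 4/1; p₀² − 20·q₀² = 16 − 20 = -4.
  k = 1: m = 4, d = 4, a = ⌊(4 + 4)/4⌋ = 2; p/q = (2·4 + 1)/(2·1 + 0) = 9/2; p² − 20·q² = 81 − 80 = 1.
  The first convergent with p² − 20·q² = 1 gives the fundamental solution (x₁, y₁) = (9, 2).
Step 2: Apply the recurrence (x_{n+1}, y_{n+1}) = (x₁x_n + 20y₁y_n, x₁y_n + y₁x_n) repeatedly.
  From (x_1, y_1) = (9, 2): x_2 = 9·9 + 20·2·2 = 161; y_2 = 9·2 + 2·9 = 36.
  From (x_2, y_2) = (161, 36): x_3 = 9·161 + 20·2·36 = 2889; y_3 = 9·36 + 2·161 = 646.
Step 3: Verify x_3² - 20·y_3² = 8346321 - 8346320 = 1 (should be 1). ✓

(x_1, y_1) = (9, 2); (x_3, y_3) = (2889, 646).


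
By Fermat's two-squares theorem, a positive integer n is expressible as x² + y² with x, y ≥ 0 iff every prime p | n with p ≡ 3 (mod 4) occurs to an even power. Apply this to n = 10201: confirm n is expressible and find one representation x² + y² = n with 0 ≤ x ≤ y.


Step 1: Factor n = 10201 = 101^2.
Step 2: Check the mod-4 condition on each prime factor: 101 ≡ 1 (mod 4), exponent 2.
All primes ≡ 3 (mod 4) appear to even exponent (or don't appear), so by the two-squares theorem n IS expressible as a sum of two squares.
Step 3: Build a representation. Here n = 101 · 101 is a product of primes ≡ 1 (mod 4). Each prime p ≡ 1 (mod 4) is itself a sum of two squares; find a² by testing p − a² for a perfect square:
  101: 101 − 1² = 100 = 10² ⇒ 101 = 1² + 10².
  Combine using the Brahmagupta–Fibonacci identity (a² + b²)(c² + d²) = (ac − bd)² + (ad + bc)² = (ac + bd)² + (ad − bc)²:
  101 · 101 = 10201: from (1² + 10²)(1² + 10²), take (1·1 − 10·10, 1·10 + 10·1) = (1 − 100, 10 + 10) = (-99, 20); dropping signs (only squares matter) gives (99, 20); check 99² + 20² = 9801 + 400 = 10201 ✓.
Step 4: Order so x ≤ y and verify: 20² + 99² = 400 + 9801 = 10201 = n. ✓

n = 10201 = 20² + 99² (one valid representation with x ≤ y).


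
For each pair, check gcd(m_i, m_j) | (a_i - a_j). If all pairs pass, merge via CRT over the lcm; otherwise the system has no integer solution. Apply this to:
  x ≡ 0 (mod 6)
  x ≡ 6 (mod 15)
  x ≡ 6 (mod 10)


Moduli 6, 15, 10 are not pairwise coprime, so CRT works modulo lcm(m_i) when all pairwise compatibility conditions hold.
Pairwise compatibility: gcd(m_i, m_j) must divide a_i - a_j for every pair.
Merge one congruence at a time:
  Start: x ≡ 0 (mod 6).
  Combine with x ≡ 6 (mod 15): gcd(6, 15) = 3; 6 - 0 = 6, which IS divisible by 3, so compatible.
    Write x = 0 + 6·t and substitute into x ≡ 6 (mod 15): 6·t ≡ 6 − 0 = 6 (mod 15).
    Divide the congruence (and modulus) by g = 3: 2·t ≡ 2 (mod 5).
    The inverse of 2 mod 5 is 3 (since 2·3 = 6 = 1·5 + 1), so t ≡ 3·2 = 6 ≡ 1 (mod 5).
    Then x = 0 + 6·1 = 6, valid modulo lcm(6, 15) = 30: x ≡ 6 (mod 30).
  Combine with x ≡ 6 (mod 10): gcd(30, 10) = 10; 6 - 6 = 0, which IS divisible by 10, so compatible.
    Write x = 6 + 30·t and substitute into x ≡ 6 (mod 10): 30·t ≡ 6 − 6 = 0 (mod 10).
    Divide the congruence (and modulus) by g = 10: 3·t ≡ 0 (mod 1).
    Modulo 1 every t works; take t = 0.
    Then x = 6 + 30·0 = 6, valid modulo lcm(30, 10) = 30: x ≡ 6 (mod 30).
Verify: 6 mod 6 = 0, 6 mod 15 = 6, 6 mod 10 = 6.

x ≡ 6 (mod 30).


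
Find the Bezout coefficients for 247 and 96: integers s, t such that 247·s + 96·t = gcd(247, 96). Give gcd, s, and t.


Euclidean algorithm on (247, 96) — divide until remainder is 0:
  247 = 2 · 96 + 55
  96 = 1 · 55 + 41
  55 = 1 · 41 + 14
  41 = 2 · 14 + 13
  14 = 1 · 13 + 1
  13 = 13 · 1 + 0
gcd(247, 96) = 1.
Track Bezout coefficients alongside the remainders: start with r₀ = 247 = a·1 + b·0 (s = 1, t = 0) and r₁ = 96 = a·0 + b·1 (s = 0, t = 1); each new remainder r_{k+1} = r_{k-1} − q_k·r_k inherits s_{k+1} = s_{k-1} − q_k·s_k, t_{k+1} = t_{k-1} − q_k·t_k, so r_k = a·s_k + b·t_k at every step:
  q = 2: r = 55, s = 1 − 2·0 = 1, t = 0 − 2·1 = -2  (check: 247·1 + 96·(-2) = 55)
  q = 1: r = 41, s = 0 − 1·1 = -1, t = 1 − 1·(-2) = 3  (check: 247·(-1) + 96·3 = 41)
  q = 1: r = 14, s = 1 − 1·(-1) = 2, t = -2 − 1·3 = -5  (check: 247·2 + 96·(-5) = 14)
  q = 2: r = 13, s = -1 − 2·2 = -5, t = 3 − 2·(-5) = 13  (check: 247·(-5) + 96·13 = 13)
  q = 1: r = 1, s = 2 − 1·(-5) = 7, t = -5 − 1·13 = -18  (check: 247·7 + 96·(-18) = 1)
The row with r = 1 (the gcd) gives the Bezout coefficients s = 7, t = -18.
Result: 247 · (7) + 96 · (-18) = 1.

gcd(247, 96) = 1; s = 7, t = -18 (check: 247·7 + 96·(-18) = 1).


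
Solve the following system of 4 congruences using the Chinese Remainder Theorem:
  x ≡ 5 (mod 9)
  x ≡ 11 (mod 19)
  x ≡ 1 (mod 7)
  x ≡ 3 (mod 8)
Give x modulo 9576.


Product of moduli M = 9 · 19 · 7 · 8 = 9576.
Merge one congruence at a time:
  Start: x ≡ 5 (mod 9).
  Combine with x ≡ 11 (mod 19); new modulus lcm = 171.
    Write x = 5 + 9·t and substitute into x ≡ 11 (mod 19): 9·t ≡ 11 − 5 = 6 (mod 19).
    The inverse of 9 mod 19 is 17 (since 9·17 = 153 = 8·19 + 1), so t ≡ 17·6 = 102 ≡ 7 (mod 19).
    Then x = 5 + 9·7 = 68, valid modulo lcm(9, 19) = 171: x ≡ 68 (mod 171).
  Combine with x ≡ 1 (mod 7); new modulus lcm = 1197.
    Write x = 68 + 171·t and substitute into x ≡ 1 (mod 7): 171·t ≡ 1 − 68 = -67 (mod 7).
    Reduce coefficients mod 7: 3·t ≡ 3 (mod 7).
    The inverse of 3 mod 7 is 5 (since 3·5 = 15 = 2·7 + 1), so t ≡ 5·3 = 15 ≡ 1 (mod 7).
    Then x = 68 + 171·1 = 239, valid modulo lcm(171, 7) = 1197: x ≡ 239 (mod 1197).
  Combine with x ≡ 3 (mod 8); new modulus lcm = 9576.
    Write x = 239 + 1197·t and substitute into x ≡ 3 (mod 8): 1197·t ≡ 3 − 239 = -236 (mod 8).
    Reduce coefficients mod 8: 5·t ≡ 4 (mod 8).
    The inverse of 5 mod 8 is 5 (since 5·5 = 25 = 3·8 + 1), so t ≡ 5·4 = 20 ≡ 4 (mod 8).
    Then x = 239 + 1197·4 = 5027, valid modulo lcm(1197, 8) = 9576: x ≡ 5027 (mod 9576).
Verify against each original: 5027 mod 9 = 5, 5027 mod 19 = 11, 5027 mod 7 = 1, 5027 mod 8 = 3.

x ≡ 5027 (mod 9576).


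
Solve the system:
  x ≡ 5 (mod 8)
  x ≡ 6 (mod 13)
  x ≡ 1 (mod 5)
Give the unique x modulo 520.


Moduli 8, 13, 5 are pairwise coprime; by CRT there is a unique solution modulo M = 8 · 13 · 5 = 520.
Solve pairwise, accumulating the modulus:
  Start with x ≡ 5 (mod 8).
  Combine with x ≡ 6 (mod 13): since gcd(8, 13) = 1, we get a unique residue mod 104.
    Write x = 5 + 8·t and substitute into x ≡ 6 (mod 13): 8·t ≡ 6 − 5 = 1 (mod 13).
    The inverse of 8 mod 13 is 5 (since 8·5 = 40 = 3·13 + 1), so t ≡ 5·1 = 5 ≡ 5 (mod 13).
    Then x = 5 + 8·5 = 45, valid modulo lcm(8, 13) = 104: x ≡ 45 (mod 104).
  Combine with x ≡ 1 (mod 5): since gcd(104, 5) = 1, we get a unique residue mod 520.
    Write x = 45 + 104·t and substitute into x ≡ 1 (mod 5): 104·t ≡ 1 − 45 = -44 (mod 5).
    Reduce coefficients mod 5: 4·t ≡ 1 (mod 5).
    The inverse of 4 mod 5 is 4 (since 4·4 = 16 = 3·5 + 1), so t ≡ 4·1 = 4 ≡ 4 (mod 5).
    Then x = 45 + 104·4 = 461, valid modulo lcm(104, 5) = 520: x ≡ 461 (mod 520).
Verify: 461 mod 8 = 5 ✓, 461 mod 13 = 6 ✓, 461 mod 5 = 1 ✓.

x ≡ 461 (mod 520).


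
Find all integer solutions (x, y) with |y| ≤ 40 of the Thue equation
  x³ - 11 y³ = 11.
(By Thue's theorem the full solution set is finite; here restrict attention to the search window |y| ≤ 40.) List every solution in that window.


The equation is x³ - 11y³ = 11. For fixed y, x³ = 11·y³ + 11, so a solution requires the RHS to be a perfect cube.
Strategy: iterate y from -40 to 40, compute RHS = 11·y³ + 11, and check whether it is a (positive or negative) perfect cube.
Check small values of y:
  y = 0: RHS = 11 is not a perfect cube.
  y = 1: RHS = 22 is not a perfect cube.
  y = -1: RHS = 0 = (0)³ ⇒ x = 0 works.
  y = 2: RHS = 99 is not a perfect cube.
  y = -2: RHS = -77 is not a perfect cube.
  y = 3: RHS = 308 is not a perfect cube.
  y = -3: RHS = -286 is not a perfect cube.
Continuing the search up to |y| = 40 finds no further solutions beyond those listed.
Collected solutions: (0, -1).

Solutions (with |y| ≤ 40): (0, -1).


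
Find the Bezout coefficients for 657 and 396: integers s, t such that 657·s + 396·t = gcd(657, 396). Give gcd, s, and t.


Euclidean algorithm on (657, 396) — divide until remainder is 0:
  657 = 1 · 396 + 261
  396 = 1 · 261 + 135
  261 = 1 · 135 + 126
  135 = 1 · 126 + 9
  126 = 14 · 9 + 0
gcd(657, 396) = 9.
Track Bezout coefficients alongside the remainders: start with r₀ = 657 = a·1 + b·0 (s = 1, t = 0) and r₁ = 396 = a·0 + b·1 (s = 0, t = 1); each new remainder r_{k+1} = r_{k-1} − q_k·r_k inherits s_{k+1} = s_{k-1} − q_k·s_k, t_{k+1} = t_{k-1} − q_k·t_k, so r_k = a·s_k + b·t_k at every step:
  q = 1: r = 261, s = 1 − 1·0 = 1, t = 0 − 1·1 = -1  (check: 657·1 + 396·(-1) = 261)
  q = 1: r = 135, s = 0 − 1·1 = -1, t = 1 − 1·(-1) = 2  (check: 657·(-1) + 396·2 = 135)
  q = 1: r = 126, s = 1 − 1·(-1) = 2, t = -1 − 1·2 = -3  (check: 657·2 + 396·(-3) = 126)
  q = 1: r = 9, s = -1 − 1·2 = -3, t = 2 − 1·(-3) = 5  (check: 657·(-3) + 396·5 = 9)
The row with r = 9 (the gcd) gives the Bezout coefficients s = -3, t = 5.
Result: 657 · (-3) + 396 · (5) = 9.

gcd(657, 396) = 9; s = -3, t = 5 (check: 657·(-3) + 396·5 = 9).


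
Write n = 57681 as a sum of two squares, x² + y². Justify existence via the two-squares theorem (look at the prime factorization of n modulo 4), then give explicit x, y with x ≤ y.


Step 1: Factor n = 57681 = 3^2 · 13 · 17 · 29.
Step 2: Check the mod-4 condition on each prime factor: 3 ≡ 3 (mod 4), exponent 2 (must be even); 13 ≡ 1 (mod 4), exponent 1; 17 ≡ 1 (mod 4), exponent 1; 29 ≡ 1 (mod 4), exponent 1.
All primes ≡ 3 (mod 4) appear to even exponent (or don't appear), so by the two-squares theorem n IS expressible as a sum of two squares.
Step 3: Build a representation. Group n = k² · m with k = 3 and m = 13 · 17 · 29 = 6409 (a product of primes ≡ 1 (mod 4)); a representation of m scales to one of n via (k·x)² + (k·y)² = k²(x² + y²). Each prime p ≡ 1 (mod 4) is itself a sum of two squares; find a² by testing p − a² for a perfect square:
  13: 13 − 1² = 12, 13 − 2² = 9 = 3² ⇒ 13 = 2² + 3².
  17: 17 − 1² = 16 = 4² ⇒ 17 = 1² + 4².
  29: 29 − 1² = 28, 29 − 2² = 25 = 5² ⇒ 29 = 2² + 5².
  Combine using the Brahmagupta–Fibonacci identity (a² + b²)(c² + d²) = (ac − bd)² + (ad + bc)² = (ac + bd)² + (ad − bc)²:
  13 · 17 = 221: from (2² + 3²)(1² + 4²), take (2·1 − 3·4, 2·4 + 3·1) = (2 − 12, 8 + 3) = (-10, 11); dropping signs (only squares matter) gives (10, 11); check 10² + 11² = 100 + 121 = 221 ✓.
  221 · 29 = 6409: from (10² + 11²)(2² + 5²), take (10·2 − 11·5, 10·5 + 11·2) = (20 − 55, 50 + 22) = (-35, 72); dropping signs (only squares matter) gives (35, 72); check 35² + 72² = 1225 + 5184 = 6409 ✓.
  Scale by k = 3: (3·35, 3·72) = (105, 216).
Step 4: Order so x ≤ y and verify: 105² + 216² = 11025 + 46656 = 57681 = n. ✓

n = 57681 = 105² + 216² (one valid representation with x ≤ y).


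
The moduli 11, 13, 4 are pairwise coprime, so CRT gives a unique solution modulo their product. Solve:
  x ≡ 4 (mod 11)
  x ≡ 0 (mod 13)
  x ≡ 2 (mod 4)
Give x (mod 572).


Moduli 11, 13, 4 are pairwise coprime; by CRT there is a unique solution modulo M = 11 · 13 · 4 = 572.
Solve pairwise, accumulating the modulus:
  Start with x ≡ 4 (mod 11).
  Combine with x ≡ 0 (mod 13): since gcd(11, 13) = 1, we get a unique residue mod 143.
    Write x = 4 + 11·t and substitute into x ≡ 0 (mod 13): 11·t ≡ 0 − 4 = -4 (mod 13).
    Reduce coefficients mod 13: 11·t ≡ 9 (mod 13).
    The inverse of 11 mod 13 is 6 (since 11·6 = 66 = 5·13 + 1), so t ≡ 6·9 = 54 ≡ 2 (mod 13).
    Then x = 4 + 11·2 = 26, valid modulo lcm(11, 13) = 143: x ≡ 26 (mod 143).
  Combine with x ≡ 2 (mod 4): since gcd(143, 4) = 1, we get a unique residue mod 572.
    Write x = 26 + 143·t and substitute into x ≡ 2 (mod 4): 143·t ≡ 2 − 26 = -24 (mod 4).
    Reduce coefficients mod 4: 3·t ≡ 0 (mod 4).
    The inverse of 3 mod 4 is 3 (since 3·3 = 9 = 2·4 + 1), so t ≡ 3·0 = 0 ≡ 0 (mod 4).
    Then x = 26 + 143·0 = 26, valid modulo lcm(143, 4) = 572: x ≡ 26 (mod 572).
Verify: 26 mod 11 = 4 ✓, 26 mod 13 = 0 ✓, 26 mod 4 = 2 ✓.

x ≡ 26 (mod 572).


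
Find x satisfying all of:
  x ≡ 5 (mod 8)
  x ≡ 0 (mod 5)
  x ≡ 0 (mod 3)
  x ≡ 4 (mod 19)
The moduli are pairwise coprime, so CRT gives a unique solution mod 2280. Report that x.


Product of moduli M = 8 · 5 · 3 · 19 = 2280.
Merge one congruence at a time:
  Start: x ≡ 5 (mod 8).
  Combine with x ≡ 0 (mod 5); new modulus lcm = 40.
    Write x = 5 + 8·t and substitute into x ≡ 0 (mod 5): 8·t ≡ 0 − 5 = -5 (mod 5).
    Reduce coefficients mod 5: 3·t ≡ 0 (mod 5).
    The inverse of 3 mod 5 is 2 (since 3·2 = 6 = 1·5 + 1), so t ≡ 2·0 = 0 ≡ 0 (mod 5).
    Then x = 5 + 8·0 = 5, valid modulo lcm(8, 5) = 40: x ≡ 5 (mod 40).
  Combine with x ≡ 0 (mod 3); new modulus lcm = 120.
    Write x = 5 + 40·t and substitute into x ≡ 0 (mod 3): 40·t ≡ 0 − 5 = -5 (mod 3).
    Reduce coefficients mod 3: 1·t ≡ 1 (mod 3).
    So t ≡ 1 (mod 3).
    Then x = 5 + 40·1 = 45, valid modulo lcm(40, 3) = 120: x ≡ 45 (mod 120).
  Combine with x ≡ 4 (mod 19); new modulus lcm = 2280.
    Write x = 45 + 120·t and substitute into x ≡ 4 (mod 19): 120·t ≡ 4 − 45 = -41 (mod 19).
    Reduce coefficients mod 19: 6·t ≡ 16 (mod 19).
    The inverse of 6 mod 19 is 16 (since 6·16 = 96 = 5·19 + 1), so t ≡ 16·16 = 256 ≡ 9 (mod 19).
    Then x = 45 + 120·9 = 1125, valid modulo lcm(120, 19) = 2280: x ≡ 1125 (mod 2280).
Verify against each original: 1125 mod 8 = 5, 1125 mod 5 = 0, 1125 mod 3 = 0, 1125 mod 19 = 4.

x ≡ 1125 (mod 2280).


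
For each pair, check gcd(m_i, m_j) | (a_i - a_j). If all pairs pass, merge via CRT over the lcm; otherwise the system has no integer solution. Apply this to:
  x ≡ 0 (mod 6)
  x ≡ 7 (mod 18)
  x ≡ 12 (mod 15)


Moduli 6, 18, 15 are not pairwise coprime, so CRT works modulo lcm(m_i) when all pairwise compatibility conditions hold.
Pairwise compatibility: gcd(m_i, m_j) must divide a_i - a_j for every pair.
Merge one congruence at a time:
  Start: x ≡ 0 (mod 6).
  Combine with x ≡ 7 (mod 18): gcd(6, 18) = 6, and 7 - 0 = 7 is NOT divisible by 6.
    ⇒ system is inconsistent (no integer solution).

No solution (the system is inconsistent).


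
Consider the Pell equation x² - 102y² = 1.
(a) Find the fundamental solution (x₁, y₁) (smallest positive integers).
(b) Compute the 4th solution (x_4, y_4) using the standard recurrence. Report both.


Step 1: Find the fundamental solution (x₁, y₁) of x² - 102y² = 1.
  Expand √102 as a continued fraction. a₀ = ⌊√102⌋ = 10; iterate m_{k+1} = d_k·a_k − m_k, d_{k+1} = (102 − m_{k+1}²)/d_k, a_{k+1} = ⌊(a₀ + m_{k+1})/d_{k+1}⌋ (starting m₀ = 0, d₀ = 1), with convergents p_k = a_k·p_{k-1} + p_{k-2}, q_k = a_k·q_{k-1} + q_{k-2} (p₋₁ = 1, q₋₁ = 0):
  k = 0: a₀ = 10; p₀/q₀ = 10/1; p₀² − 102·q₀² = 100 − 102 = -2.
  k = 1: m = 10, d = 2, a = ⌊(10 + 10)/2⌋ = 10; p/q = (10·10 + 1)/(10·1 + 0) = 101/10; p² − 102·q² = 10201 − 10200 = 1.
  The first convergent with p² − 102·q² = 1 gives the fundamental solution (x₁, y₁) = (101, 10).
Step 2: Apply the recurrence (x_{n+1}, y_{n+1}) = (x₁x_n + 102y₁y_n, x₁y_n + y₁x_n) repeatedly.
  From (x_1, y_1) = (101, 10): x_2 = 101·101 + 102·10·10 = 20401; y_2 = 101·10 + 10·101 = 2020.
  From (x_2, y_2) = (20401, 2020): x_3 = 101·20401 + 102·10·2020 = 4120901; y_3 = 101·2020 + 10·20401 = 408030.
  From (x_3, y_3) = (4120901, 408030): x_4 = 101·4120901 + 102·10·408030 = 832401601; y_4 = 101·408030 + 10·4120901 = 82420040.
Step 3: Verify x_4² - 102·y_4² = 692892425347363201 - 692892425347363200 = 1 (should be 1). ✓

(x_1, y_1) = (101, 10); (x_4, y_4) = (832401601, 82420040).


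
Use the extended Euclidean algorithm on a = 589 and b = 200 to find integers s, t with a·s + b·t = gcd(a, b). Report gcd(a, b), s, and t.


Euclidean algorithm on (589, 200) — divide until remainder is 0:
  589 = 2 · 200 + 189
  200 = 1 · 189 + 11
  189 = 17 · 11 + 2
  11 = 5 · 2 + 1
  2 = 2 · 1 + 0
gcd(589, 200) = 1.
Track Bezout coefficients alongside the remainders: start with r₀ = 589 = a·1 + b·0 (s = 1, t = 0) and r₁ = 200 = a·0 + b·1 (s = 0, t = 1); each new remainder r_{k+1} = r_{k-1} − q_k·r_k inherits s_{k+1} = s_{k-1} − q_k·s_k, t_{k+1} = t_{k-1} − q_k·t_k, so r_k = a·s_k + b·t_k at every step:
  q = 2: r = 189, s = 1 − 2·0 = 1, t = 0 − 2·1 = -2  (check: 589·1 + 200·(-2) = 189)
  q = 1: r = 11, s = 0 − 1·1 = -1, t = 1 − 1·(-2) = 3  (check: 589·(-1) + 200·3 = 11)
  q = 17: r = 2, s = 1 − 17·(-1) = 18, t = -2 − 17·3 = -53  (check: 589·18 + 200·(-53) = 2)
  q = 5: r = 1, s = -1 − 5·18 = -91, t = 3 − 5·(-53) = 268  (check: 589·(-91) + 200·268 = 1)
The row with r = 1 (the gcd) gives the Bezout coefficients s = -91, t = 268.
Result: 589 · (-91) + 200 · (268) = 1.

gcd(589, 200) = 1; s = -91, t = 268 (check: 589·(-91) + 200·268 = 1).


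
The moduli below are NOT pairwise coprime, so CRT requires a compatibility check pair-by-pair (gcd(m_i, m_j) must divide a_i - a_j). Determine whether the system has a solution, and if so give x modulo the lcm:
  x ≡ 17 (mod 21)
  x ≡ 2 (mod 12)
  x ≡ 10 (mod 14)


Moduli 21, 12, 14 are not pairwise coprime, so CRT works modulo lcm(m_i) when all pairwise compatibility conditions hold.
Pairwise compatibility: gcd(m_i, m_j) must divide a_i - a_j for every pair.
Merge one congruence at a time:
  Start: x ≡ 17 (mod 21).
  Combine with x ≡ 2 (mod 12): gcd(21, 12) = 3; 2 - 17 = -15, which IS divisible by 3, so compatible.
    Write x = 17 + 21·t and substitute into x ≡ 2 (mod 12): 21·t ≡ 2 − 17 = -15 (mod 12).
    Divide the congruence (and modulus) by g = 3: 7·t ≡ -5 (mod 4).
    Reduce coefficients mod 4: 3·t ≡ 3 (mod 4).
    The inverse of 3 mod 4 is 3 (since 3·3 = 9 = 2·4 + 1), so t ≡ 3·3 = 9 ≡ 1 (mod 4).
    Then x = 17 + 21·1 = 38, valid modulo lcm(21, 12) = 84: x ≡ 38 (mod 84).
  Combine with x ≡ 10 (mod 14): gcd(84, 14) = 14; 10 - 38 = -28, which IS divisible by 14, so compatible.
    Write x = 38 + 84·t and substitute into x ≡ 10 (mod 14): 84·t ≡ 10 − 38 = -28 (mod 14).
    Divide the congruence (and modulus) by g = 14: 6·t ≡ -2 (mod 1).
    Modulo 1 every t works; take t = 0.
    Then x = 38 + 84·0 = 38, valid modulo lcm(84, 14) = 84: x ≡ 38 (mod 84).
Verify: 38 mod 21 = 17, 38 mod 12 = 2, 38 mod 14 = 10.

x ≡ 38 (mod 84).


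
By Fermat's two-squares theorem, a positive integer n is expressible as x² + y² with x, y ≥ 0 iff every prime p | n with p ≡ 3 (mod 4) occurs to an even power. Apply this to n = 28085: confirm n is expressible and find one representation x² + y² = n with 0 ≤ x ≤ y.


Step 1: Factor n = 28085 = 5 · 41 · 137.
Step 2: Check the mod-4 condition on each prime factor: 5 ≡ 1 (mod 4), exponent 1; 41 ≡ 1 (mod 4), exponent 1; 137 ≡ 1 (mod 4), exponent 1.
All primes ≡ 3 (mod 4) appear to even exponent (or don't appear), so by the two-squares theorem n IS expressible as a sum of two squares.
Step 3: Build a representation. Here n = 5 · 41 · 137 is a product of primes ≡ 1 (mod 4). Each prime p ≡ 1 (mod 4) is itself a sum of two squares; find a² by testing p − a² for a perfect square:
  5: 5 − 1² = 4 = 2² ⇒ 5 = 1² + 2².
  41: 41 − 1² = 40, 41 − 2² = 37, 41 − 3² = 32, 41 − 4² = 25 = 5² ⇒ 41 = 4² + 5².
  137: 137 − 1² = 136, 137 − 2² = 133, 137 − 3² = 128, 137 − 4² = 121 = 11² ⇒ 137 = 4² + 11².
  Combine using the Brahmagupta–Fibonacci identity (a² + b²)(c² + d²) = (ac − bd)² + (ad + bc)² = (ac + bd)² + (ad − bc)²:
  5 · 41 = 205: from (1² + 2²)(4² + 5²), take (1·4 − 2·5, 1·5 + 2·4) = (4 − 10, 5 + 8) = (-6, 13); dropping signs (only squares matter) gives (6, 13); check 6² + 13² = 36 + 169 = 205 ✓.
  205 · 137 = 28085: from (6² + 13²)(4² + 11²), take (6·4 − 13·11, 6·11 + 13·4) = (24 − 143, 66 + 52) = (-119, 118); dropping signs (only squares matter) gives (119, 118); check 119² + 118² = 14161 + 13924 = 28085 ✓.
Step 4: Order so x ≤ y and verify: 118² + 119² = 13924 + 14161 = 28085 = n. ✓

n = 28085 = 118² + 119² (one valid representation with x ≤ y).


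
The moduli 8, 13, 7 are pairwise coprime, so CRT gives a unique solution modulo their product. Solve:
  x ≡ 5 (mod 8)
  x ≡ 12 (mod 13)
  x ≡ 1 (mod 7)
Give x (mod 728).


Moduli 8, 13, 7 are pairwise coprime; by CRT there is a unique solution modulo M = 8 · 13 · 7 = 728.
Solve pairwise, accumulating the modulus:
  Start with x ≡ 5 (mod 8).
  Combine with x ≡ 12 (mod 13): since gcd(8, 13) = 1, we get a unique residue mod 104.
    Write x = 5 + 8·t and substitute into x ≡ 12 (mod 13): 8·t ≡ 12 − 5 = 7 (mod 13).
    The inverse of 8 mod 13 is 5 (since 8·5 = 40 = 3·13 + 1), so t ≡ 5·7 = 35 ≡ 9 (mod 13).
    Then x = 5 + 8·9 = 77, valid modulo lcm(8, 13) = 104: x ≡ 77 (mod 104).
  Combine with x ≡ 1 (mod 7): since gcd(104, 7) = 1, we get a unique residue mod 728.
    Write x = 77 + 104·t and substitute into x ≡ 1 (mod 7): 104·t ≡ 1 − 77 = -76 (mod 7).
    Reduce coefficients mod 7: 6·t ≡ 1 (mod 7).
    The inverse of 6 mod 7 is 6 (since 6·6 = 36 = 5·7 + 1), so t ≡ 6·1 = 6 ≡ 6 (mod 7).
    Then x = 77 + 104·6 = 701, valid modulo lcm(104, 7) = 728: x ≡ 701 (mod 728).
Verify: 701 mod 8 = 5 ✓, 701 mod 13 = 12 ✓, 701 mod 7 = 1 ✓.

x ≡ 701 (mod 728).


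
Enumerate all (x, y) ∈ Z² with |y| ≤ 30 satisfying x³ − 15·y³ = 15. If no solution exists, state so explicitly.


The equation is x³ - 15y³ = 15. For fixed y, x³ = 15·y³ + 15, so a solution requires the RHS to be a perfect cube.
Strategy: iterate y from -30 to 30, compute RHS = 15·y³ + 15, and check whether it is a (positive or negative) perfect cube.
Check small values of y:
  y = 0: RHS = 15 is not a perfect cube.
  y = 1: RHS = 30 is not a perfect cube.
  y = -1: RHS = 0 = (0)³ ⇒ x = 0 works.
  y = 2: RHS = 135 is not a perfect cube.
  y = -2: RHS = -105 is not a perfect cube.
  y = 3: RHS = 420 is not a perfect cube.
  y = -3: RHS = -390 is not a perfect cube.
Continuing the search up to |y| = 30 finds no further solutions beyond those listed.
Collected solutions: (0, -1).

Solutions (with |y| ≤ 30): (0, -1).


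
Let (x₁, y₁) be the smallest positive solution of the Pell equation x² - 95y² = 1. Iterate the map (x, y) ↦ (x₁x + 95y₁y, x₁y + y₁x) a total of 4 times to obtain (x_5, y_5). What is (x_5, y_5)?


Step 1: Find the fundamental solution (x₁, y₁) of x² - 95y² = 1.
  Expand √95 as a continued fraction. a₀ = ⌊√95⌋ = 9; iterate m_{k+1} = d_k·a_k − m_k, d_{k+1} = (95 − m_{k+1}²)/d_k, a_{k+1} = ⌊(a₀ + m_{k+1})/d_{k+1}⌋ (starting m₀ = 0, d₀ = 1), with convergents p_k = a_k·p_{k-1} + p_{k-2}, q_k = a_k·q_{k-1} + q_{k-2} (p₋₁ = 1, q₋₁ = 0):
  k = 0: a₀ = 9; p₀/q₀ = 9/1; p₀² − 95·q₀² = 81 − 95 = -14.
  k = 1: m = 9, d = 14, a = ⌊(9 + 9)/14⌋ = 1; p/q = (1·9 + 1)/(1·1 + 0) = 10/1; p² − 95·q² = 100 − 95 = 5.
  k = 2: m = 5, d = 5, a = ⌊(9 + 5)/5⌋ = 2; p/q = (2·10 + 9)/(2·1 + 1) = 29/3; p² − 95·q² = 841 − 855 = -14.
  k = 3: m = 5, d = 14, a = ⌊(9 + 5)/14⌋ = 1; p/q = (1·29 + 10)/(1·3 + 1) = 39/4; p² − 95·q² = 1521 − 1520 = 1.
  The first convergent with p² − 95·q² = 1 gives the fundamental solution (x₁, y₁) = (39, 4).
Step 2: Apply the recurrence (x_{n+1}, y_{n+1}) = (x₁x_n + 95y₁y_n, x₁y_n + y₁x_n) repeatedly.
  From (x_1, y_1) = (39, 4): x_2 = 39·39 + 95·4·4 = 3041; y_2 = 39·4 + 4·39 = 312.
  From (x_2, y_2) = (3041, 312): x_3 = 39·3041 + 95·4·312 = 237159; y_3 = 39·312 + 4·3041 = 24332.
  From (x_3, y_3) = (237159, 24332): x_4 = 39·237159 + 95·4·24332 = 18495361; y_4 = 39·24332 + 4·237159 = 1897584.
  From (x_4, y_4) = (18495361, 1897584): x_5 = 39·18495361 + 95·4·1897584 = 1442400999; y_5 = 39·1897584 + 4·18495361 = 147987220.
Step 3: Verify x_5² - 95·y_5² = 2080520641916198001 - 2080520641916198000 = 1 (should be 1). ✓

(x_1, y_1) = (39, 4); (x_5, y_5) = (1442400999, 147987220).


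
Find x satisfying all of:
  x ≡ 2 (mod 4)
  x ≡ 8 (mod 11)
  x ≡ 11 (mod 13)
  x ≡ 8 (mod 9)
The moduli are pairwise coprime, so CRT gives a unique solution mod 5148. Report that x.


Product of moduli M = 4 · 11 · 13 · 9 = 5148.
Merge one congruence at a time:
  Start: x ≡ 2 (mod 4).
  Combine with x ≡ 8 (mod 11); new modulus lcm = 44.
    Write x = 2 + 4·t and substitute into x ≡ 8 (mod 11): 4·t ≡ 8 − 2 = 6 (mod 11).
    The inverse of 4 mod 11 is 3 (since 4·3 = 12 = 1·11 + 1), so t ≡ 3·6 = 18 ≡ 7 (mod 11).
    Then x = 2 + 4·7 = 30, valid modulo lcm(4, 11) = 44: x ≡ 30 (mod 44).
  Combine with x ≡ 11 (mod 13); new modulus lcm = 572.
    Write x = 30 + 44·t and substitute into x ≡ 11 (mod 13): 44·t ≡ 11 − 30 = -19 (mod 13).
    Reduce coefficients mod 13: 5·t ≡ 7 (mod 13).
    The inverse of 5 mod 13 is 8 (since 5·8 = 40 = 3·13 + 1), so t ≡ 8·7 = 56 ≡ 4 (mod 13).
    Then x = 30 + 44·4 = 206, valid modulo lcm(44, 13) = 572: x ≡ 206 (mod 572).
  Combine with x ≡ 8 (mod 9); new modulus lcm = 5148.
    Write x = 206 + 572·t and substitute into x ≡ 8 (mod 9): 572·t ≡ 8 − 206 = -198 (mod 9).
    Reduce coefficients mod 9: 5·t ≡ 0 (mod 9).
    The inverse of 5 mod 9 is 2 (since 5·2 = 10 = 1·9 + 1), so t ≡ 2·0 = 0 ≡ 0 (mod 9).
    Then x = 206 + 572·0 = 206, valid modulo lcm(572, 9) = 5148: x ≡ 206 (mod 5148).
Verify against each original: 206 mod 4 = 2, 206 mod 11 = 8, 206 mod 13 = 11, 206 mod 9 = 8.

x ≡ 206 (mod 5148).


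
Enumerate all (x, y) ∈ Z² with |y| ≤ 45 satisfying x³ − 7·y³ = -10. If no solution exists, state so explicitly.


The equation is x³ - 7y³ = -10. For fixed y, x³ = 7·y³ − 10, so a solution requires the RHS to be a perfect cube.
Strategy: iterate y from -45 to 45, compute RHS = 7·y³ − 10, and check whether it is a (positive or negative) perfect cube.
Check small values of y:
  y = 0: RHS = -10 is not a perfect cube.
  y = 1: RHS = -3 is not a perfect cube.
  y = -1: RHS = -17 is not a perfect cube.
  y = 2: RHS = 46 is not a perfect cube.
  y = -2: RHS = -66 is not a perfect cube.
  y = 3: RHS = 179 is not a perfect cube.
  y = -3: RHS = -199 is not a perfect cube.
Continuing the search up to |y| = 45 finds no solutions either.
No (x, y) in the scanned range satisfies the equation.

No integer solutions with |y| ≤ 45.


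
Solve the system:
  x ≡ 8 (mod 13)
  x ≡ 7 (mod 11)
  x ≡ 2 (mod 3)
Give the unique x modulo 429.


Moduli 13, 11, 3 are pairwise coprime; by CRT there is a unique solution modulo M = 13 · 11 · 3 = 429.
Solve pairwise, accumulating the modulus:
  Start with x ≡ 8 (mod 13).
  Combine with x ≡ 7 (mod 11): since gcd(13, 11) = 1, we get a unique residue mod 143.
    Write x = 8 + 13·t and substitute into x ≡ 7 (mod 11): 13·t ≡ 7 − 8 = -1 (mod 11).
    Reduce coefficients mod 11: 2·t ≡ 10 (mod 11).
    The inverse of 2 mod 11 is 6 (since 2·6 = 12 = 1·11 + 1), so t ≡ 6·10 = 60 ≡ 5 (mod 11).
    Then x = 8 + 13·5 = 73, valid modulo lcm(13, 11) = 143: x ≡ 73 (mod 143).
  Combine with x ≡ 2 (mod 3): since gcd(143, 3) = 1, we get a unique residue mod 429.
    Write x = 73 + 143·t and substitute into x ≡ 2 (mod 3): 143·t ≡ 2 − 73 = -71 (mod 3).
    Reduce coefficients mod 3: 2·t ≡ 1 (mod 3).
    The inverse of 2 mod 3 is 2 (since 2·2 = 4 = 1·3 + 1), so t ≡ 2·1 = 2 ≡ 2 (mod 3).
    Then x = 73 + 143·2 = 359, valid modulo lcm(143, 3) = 429: x ≡ 359 (mod 429).
Verify: 359 mod 13 = 8 ✓, 359 mod 11 = 7 ✓, 359 mod 3 = 2 ✓.

x ≡ 359 (mod 429).


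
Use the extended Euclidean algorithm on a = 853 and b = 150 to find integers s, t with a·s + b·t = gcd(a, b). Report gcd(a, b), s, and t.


Euclidean algorithm on (853, 150) — divide until remainder is 0:
  853 = 5 · 150 + 103
  150 = 1 · 103 + 47
  103 = 2 · 47 + 9
  47 = 5 · 9 + 2
  9 = 4 · 2 + 1
  2 = 2 · 1 + 0
gcd(853, 150) = 1.
Track Bezout coefficients alongside the remainders: start with r₀ = 853 = a·1 + b·0 (s = 1, t = 0) and r₁ = 150 = a·0 + b·1 (s = 0, t = 1); each new remainder r_{k+1} = r_{k-1} − q_k·r_k inherits s_{k+1} = s_{k-1} − q_k·s_k, t_{k+1} = t_{k-1} − q_k·t_k, so r_k = a·s_k + b·t_k at every step:
  q = 5: r = 103, s = 1 − 5·0 = 1, t = 0 − 5·1 = -5  (check: 853·1 + 150·(-5) = 103)
  q = 1: r = 47, s = 0 − 1·1 = -1, t = 1 − 1·(-5) = 6  (check: 853·(-1) + 150·6 = 47)
  q = 2: r = 9, s = 1 − 2·(-1) = 3, t = -5 − 2·6 = -17  (check: 853·3 + 150·(-17) = 9)
  q = 5: r = 2, s = -1 − 5·3 = -16, t = 6 − 5·(-17) = 91  (check: 853·(-16) + 150·91 = 2)
  q = 4: r = 1, s = 3 − 4·(-16) = 67, t = -17 − 4·91 = -381  (check: 853·67 + 150·(-381) = 1)
The row with r = 1 (the gcd) gives the Bezout coefficients s = 67, t = -381.
Result: 853 · (67) + 150 · (-381) = 1.

gcd(853, 150) = 1; s = 67, t = -381 (check: 853·67 + 150·(-381) = 1).


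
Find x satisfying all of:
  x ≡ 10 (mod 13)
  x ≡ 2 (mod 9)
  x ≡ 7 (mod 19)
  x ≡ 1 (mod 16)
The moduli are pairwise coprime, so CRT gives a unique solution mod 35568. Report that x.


Product of moduli M = 13 · 9 · 19 · 16 = 35568.
Merge one congruence at a time:
  Start: x ≡ 10 (mod 13).
  Combine with x ≡ 2 (mod 9); new modulus lcm = 117.
    Write x = 10 + 13·t and substitute into x ≡ 2 (mod 9): 13·t ≡ 2 − 10 = -8 (mod 9).
    Reduce coefficients mod 9: 4·t ≡ 1 (mod 9).
    The inverse of 4 mod 9 is 7 (since 4·7 = 28 = 3·9 + 1), so t ≡ 7·1 = 7 ≡ 7 (mod 9).
    Then x = 10 + 13·7 = 101, valid modulo lcm(13, 9) = 117: x ≡ 101 (mod 117).
  Combine with x ≡ 7 (mod 19); new modulus lcm = 2223.
    Write x = 101 + 117·t and substitute into x ≡ 7 (mod 19): 117·t ≡ 7 − 101 = -94 (mod 19).
    Reduce coefficients mod 19: 3·t ≡ 1 (mod 19).
    The inverse of 3 mod 19 is 13 (since 3·13 = 39 = 2·19 + 1), so t ≡ 13·1 = 13 ≡ 13 (mod 19).
    Then x = 101 + 117·13 = 1622, valid modulo lcm(117, 19) = 2223: x ≡ 1622 (mod 2223).
  Combine with x ≡ 1 (mod 16); new modulus lcm = 35568.
    Write x = 1622 + 2223·t and substitute into x ≡ 1 (mod 16): 2223·t ≡ 1 − 1622 = -1621 (mod 16).
    Reduce coefficients mod 16: 15·t ≡ 11 (mod 16).
    The inverse of 15 mod 16 is 15 (since 15·15 = 225 = 14·16 + 1), so t ≡ 15·11 = 165 ≡ 5 (mod 16).
    Then x = 1622 + 2223·5 = 12737, valid modulo lcm(2223, 16) = 35568: x ≡ 12737 (mod 35568).
Verify against each original: 12737 mod 13 = 10, 12737 mod 9 = 2, 12737 mod 19 = 7, 12737 mod 16 = 1.

x ≡ 12737 (mod 35568).


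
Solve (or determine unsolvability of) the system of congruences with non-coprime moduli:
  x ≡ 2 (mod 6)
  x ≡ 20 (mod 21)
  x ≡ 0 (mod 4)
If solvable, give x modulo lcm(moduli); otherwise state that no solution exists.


Moduli 6, 21, 4 are not pairwise coprime, so CRT works modulo lcm(m_i) when all pairwise compatibility conditions hold.
Pairwise compatibility: gcd(m_i, m_j) must divide a_i - a_j for every pair.
Merge one congruence at a time:
  Start: x ≡ 2 (mod 6).
  Combine with x ≡ 20 (mod 21): gcd(6, 21) = 3; 20 - 2 = 18, which IS divisible by 3, so compatible.
    Write x = 2 + 6·t and substitute into x ≡ 20 (mod 21): 6·t ≡ 20 − 2 = 18 (mod 21).
    Divide the congruence (and modulus) by g = 3: 2·t ≡ 6 (mod 7).
    The inverse of 2 mod 7 is 4 (since 2·4 = 8 = 1·7 + 1), so t ≡ 4·6 = 24 ≡ 3 (mod 7).
    Then x = 2 + 6·3 = 20, valid modulo lcm(6, 21) = 42: x ≡ 20 (mod 42).
  Combine with x ≡ 0 (mod 4): gcd(42, 4) = 2; 0 - 20 = -20, which IS divisible by 2, so compatible.
    Write x = 20 + 42·t and substitute into x ≡ 0 (mod 4): 42·t ≡ 0 − 20 = -20 (mod 4).
    Divide the congruence (and modulus) by g = 2: 21·t ≡ -10 (mod 2).
    Reduce coefficients mod 2: 1·t ≡ 0 (mod 2).
    So t ≡ 0 (mod 2).
    Then x = 20 + 42·0 = 20, valid modulo lcm(42, 4) = 84: x ≡ 20 (mod 84).
Verify: 20 mod 6 = 2, 20 mod 21 = 20, 20 mod 4 = 0.

x ≡ 20 (mod 84).


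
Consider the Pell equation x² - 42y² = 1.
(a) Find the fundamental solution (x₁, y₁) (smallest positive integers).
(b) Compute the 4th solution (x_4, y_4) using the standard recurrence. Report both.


Step 1: Find the fundamental solution (x₁, y₁) of x² - 42y² = 1.
  Expand √42 as a continued fraction. a₀ = ⌊√42⌋ = 6; iterate m_{k+1} = d_k·a_k − m_k, d_{k+1} = (42 − m_{k+1}²)/d_k, a_{k+1} = ⌊(a₀ + m_{k+1})/d_{k+1}⌋ (starting m₀ = 0, d₀ = 1), with convergents p_k = a_k·p_{k-1} + p_{k-2}, q_k = a_k·q_{k-1} + q_{k-2} (p₋₁ = 1, q₋₁ = 0):
  k = 0: a₀ = 6; p₀/q₀ = 6/1; p₀² − 42·q₀² = 36 − 42 = -6.
  k = 1: m = 6, d = 6, a = ⌊(6 + 6)/6⌋ = 2; p/q = (2·6 + 1)/(2·1 + 0) = 13/2; p² − 42·q² = 169 − 168 = 1.
  The first convergent with p² − 42·q² = 1 gives the fundamental solution (x₁, y₁) = (13, 2).
Step 2: Apply the recurrence (x_{n+1}, y_{n+1}) = (x₁x_n + 42y₁y_n, x₁y_n + y₁x_n) repeatedly.
  From (x_1, y_1) = (13, 2): x_2 = 13·13 + 42·2·2 = 337; y_2 = 13·2 + 2·13 = 52.
  From (x_2, y_2) = (337, 52): x_3 = 13·337 + 42·2·52 = 8749; y_3 = 13·52 + 2·337 = 1350.
  From (x_3, y_3) = (8749, 1350): x_4 = 13·8749 + 42·2·1350 = 227137; y_4 = 13·1350 + 2·8749 = 35048.
Step 3: Verify x_4² - 42·y_4² = 51591216769 - 51591216768 = 1 (should be 1). ✓

(x_1, y_1) = (13, 2); (x_4, y_4) = (227137, 35048).


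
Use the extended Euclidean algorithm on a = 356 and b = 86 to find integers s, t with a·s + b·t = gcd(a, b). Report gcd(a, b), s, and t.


Euclidean algorithm on (356, 86) — divide until remainder is 0:
  356 = 4 · 86 + 12
  86 = 7 · 12 + 2
  12 = 6 · 2 + 0
gcd(356, 86) = 2.
Track Bezout coefficients alongside the remainders: start with r₀ = 356 = a·1 + b·0 (s = 1, t = 0) and r₁ = 86 = a·0 + b·1 (s = 0, t = 1); each new remainder r_{k+1} = r_{k-1} − q_k·r_k inherits s_{k+1} = s_{k-1} − q_k·s_k, t_{k+1} = t_{k-1} − q_k·t_k, so r_k = a·s_k + b·t_k at every step:
  q = 4: r = 12, s = 1 − 4·0 = 1, t = 0 − 4·1 = -4  (check: 356·1 + 86·(-4) = 12)
  q = 7: r = 2, s = 0 − 7·1 = -7, t = 1 − 7·(-4) = 29  (check: 356·(-7) + 86·29 = 2)
The row with r = 2 (the gcd) gives the Bezout coefficients s = -7, t = 29.
Result: 356 · (-7) + 86 · (29) = 2.

gcd(356, 86) = 2; s = -7, t = 29 (check: 356·(-7) + 86·29 = 2).
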